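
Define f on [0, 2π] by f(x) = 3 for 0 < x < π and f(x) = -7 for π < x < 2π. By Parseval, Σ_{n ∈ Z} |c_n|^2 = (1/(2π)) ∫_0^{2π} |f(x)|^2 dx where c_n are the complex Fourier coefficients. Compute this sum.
Σ |c_n|^2 = 29

Parseval equates the L^2 energy of f (normalised by 1/(2π)) with the ℓ^2 sum of its Fourier coefficients: (1/(2π)) ∫_0^{2π} |f|^2 = Σ |c_n|^2.
Compute the left side: (1/(2π)) [∫_0^π 3^2 dx + ∫_π^{2π} (-7)^2 dx] = (1/(2π)) · (9π + 49π) = (9 + 49)/2 = 29.
So Σ_{n ∈ Z} |c_n|^2 = 29.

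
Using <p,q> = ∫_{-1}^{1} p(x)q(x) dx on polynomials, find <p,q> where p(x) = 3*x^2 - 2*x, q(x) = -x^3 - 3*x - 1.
<p,q> = 14/5

Expand the product: p(x)·q(x) = -3*x^5 + 2*x^4 - 9*x^3 + 3*x^2 + 2*x.
∫_{-1}^{1} of each monomial x^k gives [2/(k+1) if k even, 0 if k odd]. Integrating term-by-term (or equivalently evaluating the antiderivative F(x) = -x^6/2 + 2*x^5/5 - 9*x^4/4 + x^3 + x^2 at the endpoints):
  F(1) − F(−1) = -7/20 − (-63/20) = 14/5.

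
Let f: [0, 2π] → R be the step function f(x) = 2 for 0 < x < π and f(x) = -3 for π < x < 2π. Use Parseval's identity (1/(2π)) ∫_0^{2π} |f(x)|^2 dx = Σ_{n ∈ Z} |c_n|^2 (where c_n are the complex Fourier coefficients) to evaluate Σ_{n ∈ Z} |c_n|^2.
Σ |c_n|^2 = 13/2

Parseval equates the L^2 energy of f (normalised by 1/(2π)) with the ℓ^2 sum of its Fourier coefficients: (1/(2π)) ∫_0^{2π} |f|^2 = Σ |c_n|^2.
Compute the left side: (1/(2π)) [∫_0^π 2^2 dx + ∫_π^{2π} (-3)^2 dx] = (1/(2π)) · (4π + 9π) = (4 + 9)/2 = 13/2.
So Σ_{n ∈ Z} |c_n|^2 = 13/2.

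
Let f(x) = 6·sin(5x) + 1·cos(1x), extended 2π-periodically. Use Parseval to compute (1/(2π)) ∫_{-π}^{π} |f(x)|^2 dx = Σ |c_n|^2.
Σ |c_n|^2 = 37/2

Expand |f|^2 and use orthogonality of {sin(nx), cos(mx)} on [-π, π]:
  ∫_{-π}^{π} sin(nx)^2 dx = π, ∫ cos(mx)^2 dx = π, and cross terms integrate to 0.
So ∫_{-π}^{π} f(x)^2 dx = 6^2 · π + 1^2 · π = (36 + 1)π.
Divide by 2π: (36 + 1)/2 = 37/2.
By Parseval, this equals Σ |c_n|^2.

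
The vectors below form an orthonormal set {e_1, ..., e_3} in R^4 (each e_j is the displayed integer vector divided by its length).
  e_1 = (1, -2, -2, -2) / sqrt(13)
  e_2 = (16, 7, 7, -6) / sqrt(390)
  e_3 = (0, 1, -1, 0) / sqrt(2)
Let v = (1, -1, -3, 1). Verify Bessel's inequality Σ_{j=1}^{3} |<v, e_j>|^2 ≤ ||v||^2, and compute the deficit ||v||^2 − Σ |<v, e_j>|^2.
Σ |<v, e_j>|^2 = 33/5; ||v||^2 = 12; deficit = 27/5

Write each e_j = u_j / sqrt(<u_j, u_j>) where u_j is the displayed integer vector. Then <v, e_j> = <v, u_j> / sqrt(<u_j, u_j>), so |<v, e_j>|^2 = <v, u_j>^2 / <u_j, u_j>.
Coefficients: <v, e_1> = 7/sqrt(13), <v, e_2> = -18/sqrt(390), <v, e_3> = 2/sqrt(2).
Square and sum: Σ |<v, e_j>|^2 = 33/5.
Compute ||v||^2 = v·v = 12.
Deficit = 12 − 33/5 = 27/5 ≥ 0, confirming Bessel's inequality. (The deficit equals ||v − Σ <v,e_j> e_j||^2, the squared distance from v to span{e_j}.)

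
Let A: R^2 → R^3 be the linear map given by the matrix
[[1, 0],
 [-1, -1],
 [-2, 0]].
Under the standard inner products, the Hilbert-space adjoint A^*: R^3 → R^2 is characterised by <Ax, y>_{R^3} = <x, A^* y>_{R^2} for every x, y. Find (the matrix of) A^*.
A^* = A^T =
[[1, -1, -2],
 [0, -1, 0]]

For real matrices with standard dot products, the defining identity <Ax, y> = <x, A^* y> gives (Ax)^T y = x^T (A^*) y, i.e. x^T A^T y = x^T (A^*) y. Since this holds for all x, y, we must have A^* = A^T. Therefore
A^* =
[[1, -1, -2],
 [0, -1, 0]].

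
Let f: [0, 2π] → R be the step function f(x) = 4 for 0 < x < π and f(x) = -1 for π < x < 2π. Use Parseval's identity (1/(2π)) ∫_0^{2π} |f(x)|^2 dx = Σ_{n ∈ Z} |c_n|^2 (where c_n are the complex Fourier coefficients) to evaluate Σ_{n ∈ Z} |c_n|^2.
Σ |c_n|^2 = 17/2

Parseval equates the L^2 energy of f (normalised by 1/(2π)) with the ℓ^2 sum of its Fourier coefficients: (1/(2π)) ∫_0^{2π} |f|^2 = Σ |c_n|^2.
Compute the left side: (1/(2π)) [∫_0^π 4^2 dx + ∫_π^{2π} (-1)^2 dx] = (1/(2π)) · (16π + 1π) = (16 + 1)/2 = 17/2.
So Σ_{n ∈ Z} |c_n|^2 = 17/2.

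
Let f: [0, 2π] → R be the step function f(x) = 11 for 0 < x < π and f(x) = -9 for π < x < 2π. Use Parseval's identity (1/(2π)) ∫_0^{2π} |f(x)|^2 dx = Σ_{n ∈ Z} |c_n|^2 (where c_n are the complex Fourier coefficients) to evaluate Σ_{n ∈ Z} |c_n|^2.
Σ |c_n|^2 = 101

Parseval equates the L^2 energy of f (normalised by 1/(2π)) with the ℓ^2 sum of its Fourier coefficients: (1/(2π)) ∫_0^{2π} |f|^2 = Σ |c_n|^2.
Compute the left side: (1/(2π)) [∫_0^π 11^2 dx + ∫_π^{2π} (-9)^2 dx] = (1/(2π)) · (121π + 81π) = (121 + 81)/2 = 101.
So Σ_{n ∈ Z} |c_n|^2 = 101.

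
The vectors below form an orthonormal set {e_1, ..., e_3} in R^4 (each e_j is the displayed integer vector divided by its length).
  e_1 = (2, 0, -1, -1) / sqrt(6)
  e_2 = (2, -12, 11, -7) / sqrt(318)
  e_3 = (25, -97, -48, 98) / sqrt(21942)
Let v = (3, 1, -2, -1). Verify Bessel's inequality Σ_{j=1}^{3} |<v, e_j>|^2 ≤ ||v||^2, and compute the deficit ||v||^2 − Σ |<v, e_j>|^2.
Σ |<v, e_j>|^2 = 343/23; ||v||^2 = 15; deficit = 2/23

Write each e_j = u_j / sqrt(<u_j, u_j>) where u_j is the displayed integer vector. Then <v, e_j> = <v, u_j> / sqrt(<u_j, u_j>), so |<v, e_j>|^2 = <v, u_j>^2 / <u_j, u_j>.
Coefficients: <v, e_1> = 9/sqrt(6), <v, e_2> = -21/sqrt(318), <v, e_3> = -24/sqrt(21942).
Square and sum: Σ |<v, e_j>|^2 = 343/23.
Compute ||v||^2 = v·v = 15.
Deficit = 15 − 343/23 = 2/23 ≥ 0, confirming Bessel's inequality. (The deficit equals ||v − Σ <v,e_j> e_j||^2, the squared distance from v to span{e_j}.)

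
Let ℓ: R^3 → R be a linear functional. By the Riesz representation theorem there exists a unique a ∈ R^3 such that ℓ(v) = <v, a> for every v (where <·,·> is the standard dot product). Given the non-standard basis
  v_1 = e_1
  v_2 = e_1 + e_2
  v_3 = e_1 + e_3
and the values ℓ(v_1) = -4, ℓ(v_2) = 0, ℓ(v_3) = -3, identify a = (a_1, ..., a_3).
a = (-4, 4, 1)

Write a = (a_1, ..., a_3) in the standard basis. For each basis vector v_i, ℓ(v_i) = <v_i, a> is a linear equation in the a_j's. Collect the n equations into a matrix system V a = ℓ, where row i of V is v_i (expressed in the standard basis). Since V is invertible (lower-triangular with 1s on the diagonal, up to permutation), solve by back-substitution:
  V =
[[1, 0, 0],
 [1, 1, 0],
 [1, 0, 1]]
  V a = (-4, 0, -3)
Solving gives a = (-4, 4, 1).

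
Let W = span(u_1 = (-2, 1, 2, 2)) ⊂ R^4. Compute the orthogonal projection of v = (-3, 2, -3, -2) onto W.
proj_W(v) = (4/13, -2/13, -4/13, -4/13)

Set up U = [u_1 | ... | u_1] ∈ R^(4×1). The projector onto W = col(U) is P = U (U^T U)^(-1) U^T.
Compute U^T U =
  [13],
and U^T v = (-2).
Solve U^T U · c = U^T v for the coefficients: c = (-2/13). The projection is proj_W(v) = U c.
Check: (v - proj_W(v)) · u_1 = 0  (should be 0).
Result: proj_W(v) = (4/13, -2/13, -4/13, -4/13).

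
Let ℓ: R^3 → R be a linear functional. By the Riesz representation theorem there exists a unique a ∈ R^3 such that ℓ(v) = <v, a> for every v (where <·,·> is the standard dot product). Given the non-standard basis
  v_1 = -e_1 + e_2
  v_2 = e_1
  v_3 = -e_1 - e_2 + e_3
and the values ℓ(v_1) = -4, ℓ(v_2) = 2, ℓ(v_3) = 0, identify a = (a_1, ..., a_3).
a = (2, -2, 0)

Write a = (a_1, ..., a_3) in the standard basis. For each basis vector v_i, ℓ(v_i) = <v_i, a> is a linear equation in the a_j's. Collect the n equations into a matrix system V a = ℓ, where row i of V is v_i (expressed in the standard basis). Since V is invertible (lower-triangular with 1s on the diagonal, up to permutation), solve by back-substitution:
  V =
[[-1, 1, 0],
 [1, 0, 0],
 [-1, -1, 1]]
  V a = (-4, 2, 0)
Solving gives a = (2, -2, 0).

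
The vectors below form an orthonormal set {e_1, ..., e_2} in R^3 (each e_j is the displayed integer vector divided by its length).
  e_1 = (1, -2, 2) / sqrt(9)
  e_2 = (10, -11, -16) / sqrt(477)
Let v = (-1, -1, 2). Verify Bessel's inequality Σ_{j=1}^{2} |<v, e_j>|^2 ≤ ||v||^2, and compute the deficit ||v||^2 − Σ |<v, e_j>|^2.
Σ |<v, e_j>|^2 = 254/53; ||v||^2 = 6; deficit = 64/53

Write each e_j = u_j / sqrt(<u_j, u_j>) where u_j is the displayed integer vector. Then <v, e_j> = <v, u_j> / sqrt(<u_j, u_j>), so |<v, e_j>|^2 = <v, u_j>^2 / <u_j, u_j>.
Coefficients: <v, e_1> = 5/sqrt(9), <v, e_2> = -31/sqrt(477).
Square and sum: Σ |<v, e_j>|^2 = 254/53.
Compute ||v||^2 = v·v = 6.
Deficit = 6 − 254/53 = 64/53 ≥ 0, confirming Bessel's inequality. (The deficit equals ||v − Σ <v,e_j> e_j||^2, the squared distance from v to span{e_j}.)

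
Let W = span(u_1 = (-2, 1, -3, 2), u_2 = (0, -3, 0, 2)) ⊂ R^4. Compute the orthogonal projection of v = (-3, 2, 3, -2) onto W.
proj_W(v) = (110/233, 470/233, 165/233, -460/233)

Set up U = [u_1 | ... | u_2] ∈ R^(4×2). The projector onto W = col(U) is P = U (U^T U)^(-1) U^T.
Compute U^T U =
  [18, 1]
  [1, 13],
and U^T v = (-5, -10).
Solve U^T U · c = U^T v for the coefficients: c = (-55/233, -175/233). The projection is proj_W(v) = U c.
Check: (v - proj_W(v)) · u_1 = 0  (should be 0).
Check: (v - proj_W(v)) · u_2 = 0  (should be 0).
Result: proj_W(v) = (110/233, 470/233, 165/233, -460/233).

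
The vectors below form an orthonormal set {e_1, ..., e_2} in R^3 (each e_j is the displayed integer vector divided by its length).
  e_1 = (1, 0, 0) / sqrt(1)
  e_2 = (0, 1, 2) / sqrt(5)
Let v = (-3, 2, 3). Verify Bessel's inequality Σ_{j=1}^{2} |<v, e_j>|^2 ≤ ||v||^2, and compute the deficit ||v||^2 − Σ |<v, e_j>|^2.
Σ |<v, e_j>|^2 = 109/5; ||v||^2 = 22; deficit = 1/5

Write each e_j = u_j / sqrt(<u_j, u_j>) where u_j is the displayed integer vector. Then <v, e_j> = <v, u_j> / sqrt(<u_j, u_j>), so |<v, e_j>|^2 = <v, u_j>^2 / <u_j, u_j>.
Coefficients: <v, e_1> = -3/sqrt(1), <v, e_2> = 8/sqrt(5).
Square and sum: Σ |<v, e_j>|^2 = 109/5.
Compute ||v||^2 = v·v = 22.
Deficit = 22 − 109/5 = 1/5 ≥ 0, confirming Bessel's inequality. (The deficit equals ||v − Σ <v,e_j> e_j||^2, the squared distance from v to span{e_j}.)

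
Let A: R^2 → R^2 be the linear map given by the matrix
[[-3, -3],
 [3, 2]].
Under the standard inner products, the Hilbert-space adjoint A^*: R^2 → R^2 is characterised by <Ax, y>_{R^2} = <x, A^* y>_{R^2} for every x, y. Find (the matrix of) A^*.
A^* = A^T =
[[-3, 3],
 [-3, 2]]

For real matrices with standard dot products, the defining identity <Ax, y> = <x, A^* y> gives (Ax)^T y = x^T (A^*) y, i.e. x^T A^T y = x^T (A^*) y. Since this holds for all x, y, we must have A^* = A^T. Therefore
A^* =
[[-3, 3],
 [-3, 2]].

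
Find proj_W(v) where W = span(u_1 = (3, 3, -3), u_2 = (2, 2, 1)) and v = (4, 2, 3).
proj_W(v) = (3, 3, 3)

Set up U = [u_1 | ... | u_2] ∈ R^(3×2). The projector onto W = col(U) is P = U (U^T U)^(-1) U^T.
Compute U^T U =
  [27, 9]
  [9, 9],
and U^T v = (9, 15).
Solve U^T U · c = U^T v for the coefficients: c = (-1/3, 2). The projection is proj_W(v) = U c.
Check: (v - proj_W(v)) · u_1 = 0  (should be 0).
Check: (v - proj_W(v)) · u_2 = 0  (should be 0).
Result: proj_W(v) = (3, 3, 3).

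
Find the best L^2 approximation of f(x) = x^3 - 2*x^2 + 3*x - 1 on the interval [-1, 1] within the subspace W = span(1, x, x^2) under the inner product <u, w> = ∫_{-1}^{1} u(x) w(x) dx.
g(x) = -2*x^2 + 18*x/5 - 1

The best approximation g ∈ W is the orthogonal projection of f onto W. Writing g = a_0 + a_1 x + a_2 x^2, the coefficients solve the normal equations G · a = b where
  G_{ij} = <φ_i, φ_j> and b_i = <f, φ_i>, with φ_0 = 1, φ_1 = x, φ_2 = x^2.
G =
  [2, 0, 2/3]
  [0, 2/3, 0]
  [2/3, 0, 2/5],
b = (-10/3, 12/5, -22/15).
Solving gives a_0 = -1, a_1 = 18/5, a_2 = -2, so
  g(x) = -2*x^2 + 18*x/5 - 1.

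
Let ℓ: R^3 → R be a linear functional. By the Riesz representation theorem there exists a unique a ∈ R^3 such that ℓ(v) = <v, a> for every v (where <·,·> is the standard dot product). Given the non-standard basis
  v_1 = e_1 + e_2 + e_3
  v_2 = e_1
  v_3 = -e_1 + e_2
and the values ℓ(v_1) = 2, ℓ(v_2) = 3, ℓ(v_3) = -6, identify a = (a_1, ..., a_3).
a = (3, -3, 2)

Write a = (a_1, ..., a_3) in the standard basis. For each basis vector v_i, ℓ(v_i) = <v_i, a> is a linear equation in the a_j's. Collect the n equations into a matrix system V a = ℓ, where row i of V is v_i (expressed in the standard basis). Since V is invertible (lower-triangular with 1s on the diagonal, up to permutation), solve by back-substitution:
  V =
[[1, 1, 1],
 [1, 0, 0],
 [-1, 1, 0]]
  V a = (2, 3, -6)
Solving gives a = (3, -3, 2).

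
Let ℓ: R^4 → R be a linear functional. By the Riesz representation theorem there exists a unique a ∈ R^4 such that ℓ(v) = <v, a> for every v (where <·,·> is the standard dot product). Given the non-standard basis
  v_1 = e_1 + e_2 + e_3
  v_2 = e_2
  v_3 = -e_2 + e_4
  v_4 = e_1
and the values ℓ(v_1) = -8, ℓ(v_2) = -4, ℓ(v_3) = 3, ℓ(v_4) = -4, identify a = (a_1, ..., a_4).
a = (-4, -4, 0, -1)

Write a = (a_1, ..., a_4) in the standard basis. For each basis vector v_i, ℓ(v_i) = <v_i, a> is a linear equation in the a_j's. Collect the n equations into a matrix system V a = ℓ, where row i of V is v_i (expressed in the standard basis). Since V is invertible (lower-triangular with 1s on the diagonal, up to permutation), solve by back-substitution:
  V =
[[1, 1, 1, 0],
 [0, 1, 0, 0],
 [0, -1, 0, 1],
 [1, 0, 0, 0]]
  V a = (-8, -4, 3, -4)
Solving gives a = (-4, -4, 0, -1).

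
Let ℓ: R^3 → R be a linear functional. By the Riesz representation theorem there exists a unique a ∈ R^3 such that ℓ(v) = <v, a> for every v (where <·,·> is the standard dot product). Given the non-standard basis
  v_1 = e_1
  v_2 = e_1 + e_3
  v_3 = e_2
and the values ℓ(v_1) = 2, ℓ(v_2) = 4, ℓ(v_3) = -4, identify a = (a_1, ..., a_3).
a = (2, -4, 2)

Write a = (a_1, ..., a_3) in the standard basis. For each basis vector v_i, ℓ(v_i) = <v_i, a> is a linear equation in the a_j's. Collect the n equations into a matrix system V a = ℓ, where row i of V is v_i (expressed in the standard basis). Since V is invertible (lower-triangular with 1s on the diagonal, up to permutation), solve by back-substitution:
  V =
[[1, 0, 0],
 [1, 0, 1],
 [0, 1, 0]]
  V a = (2, 4, -4)
Solving gives a = (2, -4, 2).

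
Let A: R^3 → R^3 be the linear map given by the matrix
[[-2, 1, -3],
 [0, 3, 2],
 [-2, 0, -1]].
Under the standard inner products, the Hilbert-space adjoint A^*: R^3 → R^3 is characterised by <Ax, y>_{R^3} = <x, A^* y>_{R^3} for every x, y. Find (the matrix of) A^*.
A^* = A^T =
[[-2, 0, -2],
 [1, 3, 0],
 [-3, 2, -1]]

For real matrices with standard dot products, the defining identity <Ax, y> = <x, A^* y> gives (Ax)^T y = x^T (A^*) y, i.e. x^T A^T y = x^T (A^*) y. Since this holds for all x, y, we must have A^* = A^T. Therefore
A^* =
[[-2, 0, -2],
 [1, 3, 0],
 [-3, 2, -1]].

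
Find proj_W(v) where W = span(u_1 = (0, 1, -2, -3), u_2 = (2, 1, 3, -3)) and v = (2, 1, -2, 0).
proj_W(v) = (-2/9, 5/18, -10/9, -5/6)

Set up U = [u_1 | ... | u_2] ∈ R^(4×2). The projector onto W = col(U) is P = U (U^T U)^(-1) U^T.
Compute U^T U =
  [14, 4]
  [4, 23],
and U^T v = (5, -1).
Solve U^T U · c = U^T v for the coefficients: c = (7/18, -1/9). The projection is proj_W(v) = U c.
Check: (v - proj_W(v)) · u_1 = 0  (should be 0).
Check: (v - proj_W(v)) · u_2 = 0  (should be 0).
Result: proj_W(v) = (-2/9, 5/18, -10/9, -5/6).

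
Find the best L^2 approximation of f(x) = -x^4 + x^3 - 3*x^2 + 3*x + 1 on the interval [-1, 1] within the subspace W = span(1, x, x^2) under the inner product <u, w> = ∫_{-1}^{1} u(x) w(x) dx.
g(x) = -27*x^2/7 + 18*x/5 + 38/35

The best approximation g ∈ W is the orthogonal projection of f onto W. Writing g = a_0 + a_1 x + a_2 x^2, the coefficients solve the normal equations G · a = b where
  G_{ij} = <φ_i, φ_j> and b_i = <f, φ_i>, with φ_0 = 1, φ_1 = x, φ_2 = x^2.
G =
  [2, 0, 2/3]
  [0, 2/3, 0]
  [2/3, 0, 2/5],
b = (-2/5, 12/5, -86/105).
Solving gives a_0 = 38/35, a_1 = 18/5, a_2 = -27/7, so
  g(x) = -27*x^2/7 + 18*x/5 + 38/35.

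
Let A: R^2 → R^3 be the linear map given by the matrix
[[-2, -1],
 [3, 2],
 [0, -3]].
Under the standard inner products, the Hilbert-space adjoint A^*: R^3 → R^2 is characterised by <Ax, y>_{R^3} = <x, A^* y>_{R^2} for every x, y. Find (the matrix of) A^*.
A^* = A^T =
[[-2, 3, 0],
 [-1, 2, -3]]

For real matrices with standard dot products, the defining identity <Ax, y> = <x, A^* y> gives (Ax)^T y = x^T (A^*) y, i.e. x^T A^T y = x^T (A^*) y. Since this holds for all x, y, we must have A^* = A^T. Therefore
A^* =
[[-2, 3, 0],
 [-1, 2, -3]].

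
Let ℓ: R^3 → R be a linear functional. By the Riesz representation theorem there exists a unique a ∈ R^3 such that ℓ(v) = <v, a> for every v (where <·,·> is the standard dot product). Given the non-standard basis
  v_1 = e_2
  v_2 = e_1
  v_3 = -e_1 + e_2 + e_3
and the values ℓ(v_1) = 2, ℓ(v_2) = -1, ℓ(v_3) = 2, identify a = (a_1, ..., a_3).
a = (-1, 2, -1)

Write a = (a_1, ..., a_3) in the standard basis. For each basis vector v_i, ℓ(v_i) = <v_i, a> is a linear equation in the a_j's. Collect the n equations into a matrix system V a = ℓ, where row i of V is v_i (expressed in the standard basis). Since V is invertible (lower-triangular with 1s on the diagonal, up to permutation), solve by back-substitution:
  V =
[[0, 1, 0],
 [1, 0, 0],
 [-1, 1, 1]]
  V a = (2, -1, 2)
Solving gives a = (-1, 2, -1).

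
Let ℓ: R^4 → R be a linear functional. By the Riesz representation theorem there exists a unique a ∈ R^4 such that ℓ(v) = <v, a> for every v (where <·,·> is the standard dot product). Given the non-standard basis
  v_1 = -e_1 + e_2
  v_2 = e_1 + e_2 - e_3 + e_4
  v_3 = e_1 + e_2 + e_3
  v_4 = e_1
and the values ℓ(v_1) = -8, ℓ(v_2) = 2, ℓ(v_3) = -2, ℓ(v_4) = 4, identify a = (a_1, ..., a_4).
a = (4, -4, -2, 0)

Write a = (a_1, ..., a_4) in the standard basis. For each basis vector v_i, ℓ(v_i) = <v_i, a> is a linear equation in the a_j's. Collect the n equations into a matrix system V a = ℓ, where row i of V is v_i (expressed in the standard basis). Since V is invertible (lower-triangular with 1s on the diagonal, up to permutation), solve by back-substitution:
  V =
[[-1, 1, 0, 0],
 [1, 1, -1, 1],
 [1, 1, 1, 0],
 [1, 0, 0, 0]]
  V a = (-8, 2, -2, 4)
Solving gives a = (4, -4, -2, 0).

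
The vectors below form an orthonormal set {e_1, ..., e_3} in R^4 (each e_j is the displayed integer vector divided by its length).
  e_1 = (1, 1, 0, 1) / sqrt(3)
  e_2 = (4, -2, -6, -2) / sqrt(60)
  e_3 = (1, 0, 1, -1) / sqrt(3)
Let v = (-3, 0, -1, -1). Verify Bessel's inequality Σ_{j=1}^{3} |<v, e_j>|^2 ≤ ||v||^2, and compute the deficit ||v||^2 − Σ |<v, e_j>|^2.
Σ |<v, e_j>|^2 = 43/5; ||v||^2 = 11; deficit = 12/5

Write each e_j = u_j / sqrt(<u_j, u_j>) where u_j is the displayed integer vector. Then <v, e_j> = <v, u_j> / sqrt(<u_j, u_j>), so |<v, e_j>|^2 = <v, u_j>^2 / <u_j, u_j>.
Coefficients: <v, e_1> = -4/sqrt(3), <v, e_2> = -4/sqrt(60), <v, e_3> = -3/sqrt(3).
Square and sum: Σ |<v, e_j>|^2 = 43/5.
Compute ||v||^2 = v·v = 11.
Deficit = 11 − 43/5 = 12/5 ≥ 0, confirming Bessel's inequality. (The deficit equals ||v − Σ <v,e_j> e_j||^2, the squared distance from v to span{e_j}.)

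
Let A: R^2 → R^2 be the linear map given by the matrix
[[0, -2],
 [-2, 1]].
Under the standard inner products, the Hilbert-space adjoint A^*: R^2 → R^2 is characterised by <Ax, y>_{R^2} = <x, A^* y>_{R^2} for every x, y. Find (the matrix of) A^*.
A^* = A^T =
[[0, -2],
 [-2, 1]]

For real matrices with standard dot products, the defining identity <Ax, y> = <x, A^* y> gives (Ax)^T y = x^T (A^*) y, i.e. x^T A^T y = x^T (A^*) y. Since this holds for all x, y, we must have A^* = A^T. Therefore
A^* =
[[0, -2],
 [-2, 1]].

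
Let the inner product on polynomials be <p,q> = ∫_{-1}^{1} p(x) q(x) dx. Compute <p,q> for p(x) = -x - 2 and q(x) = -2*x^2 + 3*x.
<p,q> = 2/3

Expand the product: p(x)·q(x) = 2*x^3 + x^2 - 6*x.
∫_{-1}^{1} of each monomial x^k gives [2/(k+1) if k even, 0 if k odd]. Integrating term-by-term (or equivalently evaluating the antiderivative F(x) = x^4/2 + x^3/3 - 3*x^2 at the endpoints):
  F(1) − F(−1) = -13/6 − (-17/6) = 2/3.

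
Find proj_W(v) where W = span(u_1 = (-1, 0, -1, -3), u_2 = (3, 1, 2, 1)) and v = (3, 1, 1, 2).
proj_W(v) = (260/101, 74/101, 186/101, 188/101)

Set up U = [u_1 | ... | u_2] ∈ R^(4×2). The projector onto W = col(U) is P = U (U^T U)^(-1) U^T.
Compute U^T U =
  [11, -8]
  [-8, 15],
and U^T v = (-10, 14).
Solve U^T U · c = U^T v for the coefficients: c = (-38/101, 74/101). The projection is proj_W(v) = U c.
Check: (v - proj_W(v)) · u_1 = 0  (should be 0).
Check: (v - proj_W(v)) · u_2 = 0  (should be 0).
Result: proj_W(v) = (260/101, 74/101, 186/101, 188/101).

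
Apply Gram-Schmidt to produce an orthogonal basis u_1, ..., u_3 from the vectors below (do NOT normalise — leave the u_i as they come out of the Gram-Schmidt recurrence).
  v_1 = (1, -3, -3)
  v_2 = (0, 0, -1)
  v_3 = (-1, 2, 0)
Orthogonal basis:
  u_1 = (1, -3, -3)
  u_2 = (-3/19, 9/19, -10/19)
  u_3 = (-3/10, -1/10, 0)

Apply the Gram-Schmidt recurrence
  u_1 = v_1
  u_i = v_i − Σ_{j<i} ((v_i · u_j) / (u_j · u_j)) · u_j.

Step by step this gives:
  u_1 = (1, -3, -3)
  u_2 = (-3/19, 9/19, -10/19)
  u_3 = (-3/10, -1/10, 0)

Orthogonality check:
  u_2 · u_1 = 0 (should be 0)
  u_3 · u_1 = 0 (should be 0)
  u_3 · u_2 = 0 (should be 0)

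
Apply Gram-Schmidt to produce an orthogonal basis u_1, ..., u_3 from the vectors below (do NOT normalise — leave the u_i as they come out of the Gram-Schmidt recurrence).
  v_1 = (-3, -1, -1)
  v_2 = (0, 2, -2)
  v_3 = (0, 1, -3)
Orthogonal basis:
  u_1 = (-3, -1, -1)
  u_2 = (0, 2, -2)
  u_3 = (6/11, -9/11, -9/11)

Apply the Gram-Schmidt recurrence
  u_1 = v_1
  u_i = v_i − Σ_{j<i} ((v_i · u_j) / (u_j · u_j)) · u_j.

Step by step this gives:
  u_1 = (-3, -1, -1)
  u_2 = (0, 2, -2)
  u_3 = (6/11, -9/11, -9/11)

Orthogonality check:
  u_2 · u_1 = 0 (should be 0)
  u_3 · u_1 = 0 (should be 0)
  u_3 · u_2 = 0 (should be 0)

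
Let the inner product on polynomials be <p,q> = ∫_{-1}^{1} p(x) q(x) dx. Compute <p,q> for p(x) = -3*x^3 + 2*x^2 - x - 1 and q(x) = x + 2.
<p,q> = -16/5

Expand the product: p(x)·q(x) = -3*x^4 - 4*x^3 + 3*x^2 - 3*x - 2.
∫_{-1}^{1} of each monomial x^k gives [2/(k+1) if k even, 0 if k odd]. Integrating term-by-term (or equivalently evaluating the antiderivative F(x) = -3*x^5/5 - x^4 + x^3 - 3*x^2/2 - 2*x at the endpoints):
  F(1) − F(−1) = -41/10 − (-9/10) = -16/5.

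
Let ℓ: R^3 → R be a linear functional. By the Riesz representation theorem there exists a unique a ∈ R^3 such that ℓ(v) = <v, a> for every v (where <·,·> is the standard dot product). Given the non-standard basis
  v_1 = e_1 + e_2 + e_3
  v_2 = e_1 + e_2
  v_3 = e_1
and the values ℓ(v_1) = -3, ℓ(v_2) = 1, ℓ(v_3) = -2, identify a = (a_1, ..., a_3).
a = (-2, 3, -4)

Write a = (a_1, ..., a_3) in the standard basis. For each basis vector v_i, ℓ(v_i) = <v_i, a> is a linear equation in the a_j's. Collect the n equations into a matrix system V a = ℓ, where row i of V is v_i (expressed in the standard basis). Since V is invertible (lower-triangular with 1s on the diagonal, up to permutation), solve by back-substitution:
  V =
[[1, 1, 1],
 [1, 1, 0],
 [1, 0, 0]]
  V a = (-3, 1, -2)
Solving gives a = (-2, 3, -4).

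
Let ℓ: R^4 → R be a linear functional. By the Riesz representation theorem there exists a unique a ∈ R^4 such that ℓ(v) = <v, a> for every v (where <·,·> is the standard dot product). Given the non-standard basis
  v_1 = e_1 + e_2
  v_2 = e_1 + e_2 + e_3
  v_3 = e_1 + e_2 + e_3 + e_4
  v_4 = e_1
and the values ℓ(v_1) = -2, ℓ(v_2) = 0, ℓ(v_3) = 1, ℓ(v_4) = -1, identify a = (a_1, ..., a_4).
a = (-1, -1, 2, 1)

Write a = (a_1, ..., a_4) in the standard basis. For each basis vector v_i, ℓ(v_i) = <v_i, a> is a linear equation in the a_j's. Collect the n equations into a matrix system V a = ℓ, where row i of V is v_i (expressed in the standard basis). Since V is invertible (lower-triangular with 1s on the diagonal, up to permutation), solve by back-substitution:
  V =
[[1, 1, 0, 0],
 [1, 1, 1, 0],
 [1, 1, 1, 1],
 [1, 0, 0, 0]]
  V a = (-2, 0, 1, -1)
Solving gives a = (-1, -1, 2, 1).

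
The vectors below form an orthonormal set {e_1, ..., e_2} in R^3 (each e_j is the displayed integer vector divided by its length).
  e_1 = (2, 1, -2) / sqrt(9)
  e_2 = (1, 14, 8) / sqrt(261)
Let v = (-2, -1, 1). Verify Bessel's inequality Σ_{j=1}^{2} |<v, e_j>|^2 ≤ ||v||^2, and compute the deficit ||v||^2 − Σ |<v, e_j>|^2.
Σ |<v, e_j>|^2 = 165/29; ||v||^2 = 6; deficit = 9/29

Write each e_j = u_j / sqrt(<u_j, u_j>) where u_j is the displayed integer vector. Then <v, e_j> = <v, u_j> / sqrt(<u_j, u_j>), so |<v, e_j>|^2 = <v, u_j>^2 / <u_j, u_j>.
Coefficients: <v, e_1> = -7/sqrt(9), <v, e_2> = -8/sqrt(261).
Square and sum: Σ |<v, e_j>|^2 = 165/29.
Compute ||v||^2 = v·v = 6.
Deficit = 6 − 165/29 = 9/29 ≥ 0, confirming Bessel's inequality. (The deficit equals ||v − Σ <v,e_j> e_j||^2, the squared distance from v to span{e_j}.)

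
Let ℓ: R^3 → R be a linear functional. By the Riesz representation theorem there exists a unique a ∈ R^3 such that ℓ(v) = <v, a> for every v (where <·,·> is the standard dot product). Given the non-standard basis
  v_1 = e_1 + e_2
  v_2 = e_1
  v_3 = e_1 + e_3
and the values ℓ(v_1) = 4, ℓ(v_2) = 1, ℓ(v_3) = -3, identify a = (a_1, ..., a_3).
a = (1, 3, -4)

Write a = (a_1, ..., a_3) in the standard basis. For each basis vector v_i, ℓ(v_i) = <v_i, a> is a linear equation in the a_j's. Collect the n equations into a matrix system V a = ℓ, where row i of V is v_i (expressed in the standard basis). Since V is invertible (lower-triangular with 1s on the diagonal, up to permutation), solve by back-substitution:
  V =
[[1, 1, 0],
 [1, 0, 0],
 [1, 0, 1]]
  V a = (4, 1, -3)
Solving gives a = (1, 3, -4).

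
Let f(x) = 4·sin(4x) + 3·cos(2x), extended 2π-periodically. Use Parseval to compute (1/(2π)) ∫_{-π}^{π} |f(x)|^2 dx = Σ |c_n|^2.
Σ |c_n|^2 = 25/2

Expand |f|^2 and use orthogonality of {sin(nx), cos(mx)} on [-π, π]:
  ∫_{-π}^{π} sin(nx)^2 dx = π, ∫ cos(mx)^2 dx = π, and cross terms integrate to 0.
So ∫_{-π}^{π} f(x)^2 dx = 4^2 · π + 3^2 · π = (16 + 9)π.
Divide by 2π: (16 + 9)/2 = 25/2.
By Parseval, this equals Σ |c_n|^2.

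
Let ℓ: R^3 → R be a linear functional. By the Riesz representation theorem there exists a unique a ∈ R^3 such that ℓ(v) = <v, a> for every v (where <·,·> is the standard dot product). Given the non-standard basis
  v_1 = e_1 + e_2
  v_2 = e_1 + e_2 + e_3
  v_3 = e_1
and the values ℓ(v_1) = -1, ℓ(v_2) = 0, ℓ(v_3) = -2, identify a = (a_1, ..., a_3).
a = (-2, 1, 1)

Write a = (a_1, ..., a_3) in the standard basis. For each basis vector v_i, ℓ(v_i) = <v_i, a> is a linear equation in the a_j's. Collect the n equations into a matrix system V a = ℓ, where row i of V is v_i (expressed in the standard basis). Since V is invertible (lower-triangular with 1s on the diagonal, up to permutation), solve by back-substitution:
  V =
[[1, 1, 0],
 [1, 1, 1],
 [1, 0, 0]]
  V a = (-1, 0, -2)
Solving gives a = (-2, 1, 1).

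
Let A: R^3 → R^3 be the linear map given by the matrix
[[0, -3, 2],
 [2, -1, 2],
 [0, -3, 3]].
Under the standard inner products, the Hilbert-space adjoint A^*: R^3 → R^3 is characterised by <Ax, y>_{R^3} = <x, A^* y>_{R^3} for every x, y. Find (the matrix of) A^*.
A^* = A^T =
[[0, 2, 0],
 [-3, -1, -3],
 [2, 2, 3]]

For real matrices with standard dot products, the defining identity <Ax, y> = <x, A^* y> gives (Ax)^T y = x^T (A^*) y, i.e. x^T A^T y = x^T (A^*) y. Since this holds for all x, y, we must have A^* = A^T. Therefore
A^* =
[[0, 2, 0],
 [-3, -1, -3],
 [2, 2, 3]].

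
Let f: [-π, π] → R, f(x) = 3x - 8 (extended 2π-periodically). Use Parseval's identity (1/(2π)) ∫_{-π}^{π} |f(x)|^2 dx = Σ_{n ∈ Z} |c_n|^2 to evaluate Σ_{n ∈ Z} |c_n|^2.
Σ |c_n|^2 = 3π^2 + 64

Expand and integrate term by term over [-π, π]:
  ∫ (3x)^2 dx = 9·(2π^3/3); ∫ 2·3·(-8)·x dx = 0 (odd integrand); ∫ (-8)^2 dx = 64·2π.
So (1/(2π)) ∫_{-π}^{π} (3x - 8)^2 dx = 9π^2/3 + 64 = 3π^2 + 64.
Parseval ⇒ Σ |c_n|^2 = 3π^2 + 64.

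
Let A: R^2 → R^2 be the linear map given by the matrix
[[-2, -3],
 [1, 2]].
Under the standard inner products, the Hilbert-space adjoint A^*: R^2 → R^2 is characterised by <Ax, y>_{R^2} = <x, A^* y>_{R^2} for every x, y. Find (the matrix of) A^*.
A^* = A^T =
[[-2, 1],
 [-3, 2]]

For real matrices with standard dot products, the defining identity <Ax, y> = <x, A^* y> gives (Ax)^T y = x^T (A^*) y, i.e. x^T A^T y = x^T (A^*) y. Since this holds for all x, y, we must have A^* = A^T. Therefore
A^* =
[[-2, 1],
 [-3, 2]].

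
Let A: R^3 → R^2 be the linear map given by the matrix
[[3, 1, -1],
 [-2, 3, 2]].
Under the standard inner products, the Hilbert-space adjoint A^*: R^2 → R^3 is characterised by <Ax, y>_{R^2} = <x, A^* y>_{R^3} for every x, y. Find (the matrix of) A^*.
A^* = A^T =
[[3, -2],
 [1, 3],
 [-1, 2]]

For real matrices with standard dot products, the defining identity <Ax, y> = <x, A^* y> gives (Ax)^T y = x^T (A^*) y, i.e. x^T A^T y = x^T (A^*) y. Since this holds for all x, y, we must have A^* = A^T. Therefore
A^* =
[[3, -2],
 [1, 3],
 [-1, 2]].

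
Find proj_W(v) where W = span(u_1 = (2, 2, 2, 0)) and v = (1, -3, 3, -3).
proj_W(v) = (1/3, 1/3, 1/3, 0)

Set up U = [u_1 | ... | u_1] ∈ R^(4×1). The projector onto W = col(U) is P = U (U^T U)^(-1) U^T.
Compute U^T U =
  [12],
and U^T v = (2).
Solve U^T U · c = U^T v for the coefficients: c = (1/6). The projection is proj_W(v) = U c.
Check: (v - proj_W(v)) · u_1 = 0  (should be 0).
Result: proj_W(v) = (1/3, 1/3, 1/3, 0).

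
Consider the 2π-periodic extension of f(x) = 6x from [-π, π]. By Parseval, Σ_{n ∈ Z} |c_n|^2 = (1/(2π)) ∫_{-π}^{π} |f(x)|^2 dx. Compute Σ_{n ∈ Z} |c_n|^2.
Σ |c_n|^2 = 12π^2

Expand and integrate term by term over [-π, π]:
  ∫ (6x)^2 dx = 36·(2π^3/3); ∫ 2·6·(0)·x dx = 0 (odd integrand); ∫ 0^2 dx = 0·2π.
So (1/(2π)) ∫_{-π}^{π} (6x)^2 dx = 36π^2/3 + 0 = 12π^2.
Parseval ⇒ Σ |c_n|^2 = 12π^2.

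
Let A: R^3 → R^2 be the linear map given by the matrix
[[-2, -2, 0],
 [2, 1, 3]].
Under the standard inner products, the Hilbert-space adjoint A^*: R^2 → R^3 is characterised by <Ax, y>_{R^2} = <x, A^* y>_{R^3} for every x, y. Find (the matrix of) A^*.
A^* = A^T =
[[-2, 2],
 [-2, 1],
 [0, 3]]

For real matrices with standard dot products, the defining identity <Ax, y> = <x, A^* y> gives (Ax)^T y = x^T (A^*) y, i.e. x^T A^T y = x^T (A^*) y. Since this holds for all x, y, we must have A^* = A^T. Therefore
A^* =
[[-2, 2],
 [-2, 1],
 [0, 3]].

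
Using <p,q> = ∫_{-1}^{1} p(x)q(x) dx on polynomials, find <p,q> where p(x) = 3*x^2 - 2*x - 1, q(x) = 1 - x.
<p,q> = 4/3

Expand the product: p(x)·q(x) = -3*x^3 + 5*x^2 - x - 1.
∫_{-1}^{1} of each monomial x^k gives [2/(k+1) if k even, 0 if k odd]. Integrating term-by-term (or equivalently evaluating the antiderivative F(x) = -3*x^4/4 + 5*x^3/3 - x^2/2 - x at the endpoints):
  F(1) − F(−1) = -7/12 − (-23/12) = 4/3.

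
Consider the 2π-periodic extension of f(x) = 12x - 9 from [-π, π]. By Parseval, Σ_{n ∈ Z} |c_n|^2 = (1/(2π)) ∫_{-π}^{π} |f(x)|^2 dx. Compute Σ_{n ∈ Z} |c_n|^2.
Σ |c_n|^2 = 48π^2 + 81

Expand and integrate term by term over [-π, π]:
  ∫ (12x)^2 dx = 144·(2π^3/3); ∫ 2·12·(-9)·x dx = 0 (odd integrand); ∫ (-9)^2 dx = 81·2π.
So (1/(2π)) ∫_{-π}^{π} (12x - 9)^2 dx = 144π^2/3 + 81 = 48π^2 + 81.
Parseval ⇒ Σ |c_n|^2 = 48π^2 + 81.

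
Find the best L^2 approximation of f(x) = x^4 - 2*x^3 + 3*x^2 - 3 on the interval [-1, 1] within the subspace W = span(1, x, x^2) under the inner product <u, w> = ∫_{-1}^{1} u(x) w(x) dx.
g(x) = 27*x^2/7 - 6*x/5 - 108/35

The best approximation g ∈ W is the orthogonal projection of f onto W. Writing g = a_0 + a_1 x + a_2 x^2, the coefficients solve the normal equations G · a = b where
  G_{ij} = <φ_i, φ_j> and b_i = <f, φ_i>, with φ_0 = 1, φ_1 = x, φ_2 = x^2.
G =
  [2, 0, 2/3]
  [0, 2/3, 0]
  [2/3, 0, 2/5],
b = (-18/5, -4/5, -18/35).
Solving gives a_0 = -108/35, a_1 = -6/5, a_2 = 27/7, so
  g(x) = 27*x^2/7 - 6*x/5 - 108/35.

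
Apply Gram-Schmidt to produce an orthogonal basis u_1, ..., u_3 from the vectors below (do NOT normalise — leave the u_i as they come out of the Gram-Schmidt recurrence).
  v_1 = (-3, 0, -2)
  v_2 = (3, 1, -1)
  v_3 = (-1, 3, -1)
Orthogonal basis:
  u_1 = (-3, 0, -2)
  u_2 = (18/13, 1, -27/13)
  u_3 = (-26/47, 117/47, 39/47)

Apply the Gram-Schmidt recurrence
  u_1 = v_1
  u_i = v_i − Σ_{j<i} ((v_i · u_j) / (u_j · u_j)) · u_j.

Step by step this gives:
  u_1 = (-3, 0, -2)
  u_2 = (18/13, 1, -27/13)
  u_3 = (-26/47, 117/47, 39/47)

Orthogonality check:
  u_2 · u_1 = 0 (should be 0)
  u_3 · u_1 = 0 (should be 0)
  u_3 · u_2 = 0 (should be 0)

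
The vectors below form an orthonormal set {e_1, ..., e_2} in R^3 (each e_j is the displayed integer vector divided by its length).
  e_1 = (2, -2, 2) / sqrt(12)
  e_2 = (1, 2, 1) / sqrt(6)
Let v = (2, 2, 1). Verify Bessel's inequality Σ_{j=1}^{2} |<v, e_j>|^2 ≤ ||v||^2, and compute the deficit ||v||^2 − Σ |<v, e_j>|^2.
Σ |<v, e_j>|^2 = 17/2; ||v||^2 = 9; deficit = 1/2

Write each e_j = u_j / sqrt(<u_j, u_j>) where u_j is the displayed integer vector. Then <v, e_j> = <v, u_j> / sqrt(<u_j, u_j>), so |<v, e_j>|^2 = <v, u_j>^2 / <u_j, u_j>.
Coefficients: <v, e_1> = 2/sqrt(12), <v, e_2> = 7/sqrt(6).
Square and sum: Σ |<v, e_j>|^2 = 17/2.
Compute ||v||^2 = v·v = 9.
Deficit = 9 − 17/2 = 1/2 ≥ 0, confirming Bessel's inequality. (The deficit equals ||v − Σ <v,e_j> e_j||^2, the squared distance from v to span{e_j}.)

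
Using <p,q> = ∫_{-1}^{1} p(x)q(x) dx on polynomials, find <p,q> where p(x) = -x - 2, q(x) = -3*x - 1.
<p,q> = 6

Expand the product: p(x)·q(x) = 3*x^2 + 7*x + 2.
∫_{-1}^{1} of each monomial x^k gives [2/(k+1) if k even, 0 if k odd]. Integrating term-by-term (or equivalently evaluating the antiderivative F(x) = x^3 + 7*x^2/2 + 2*x at the endpoints):
  F(1) − F(−1) = 13/2 − (1/2) = 6.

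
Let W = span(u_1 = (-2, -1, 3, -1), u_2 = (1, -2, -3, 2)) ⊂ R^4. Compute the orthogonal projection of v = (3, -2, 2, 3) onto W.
proj_W(v) = (-24/149, -247/149, -105/149, 129/149)

Set up U = [u_1 | ... | u_2] ∈ R^(4×2). The projector onto W = col(U) is P = U (U^T U)^(-1) U^T.
Compute U^T U =
  [15, -11]
  [-11, 18],
and U^T v = (-1, 7).
Solve U^T U · c = U^T v for the coefficients: c = (59/149, 94/149). The projection is proj_W(v) = U c.
Check: (v - proj_W(v)) · u_1 = 0  (should be 0).
Check: (v - proj_W(v)) · u_2 = 0  (should be 0).
Result: proj_W(v) = (-24/149, -247/149, -105/149, 129/149).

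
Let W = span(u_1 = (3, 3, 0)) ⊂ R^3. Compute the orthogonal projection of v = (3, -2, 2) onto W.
proj_W(v) = (1/2, 1/2, 0)

Set up U = [u_1 | ... | u_1] ∈ R^(3×1). The projector onto W = col(U) is P = U (U^T U)^(-1) U^T.
Compute U^T U =
  [18],
and U^T v = (3).
Solve U^T U · c = U^T v for the coefficients: c = (1/6). The projection is proj_W(v) = U c.
Check: (v - proj_W(v)) · u_1 = 0  (should be 0).
Result: proj_W(v) = (1/2, 1/2, 0).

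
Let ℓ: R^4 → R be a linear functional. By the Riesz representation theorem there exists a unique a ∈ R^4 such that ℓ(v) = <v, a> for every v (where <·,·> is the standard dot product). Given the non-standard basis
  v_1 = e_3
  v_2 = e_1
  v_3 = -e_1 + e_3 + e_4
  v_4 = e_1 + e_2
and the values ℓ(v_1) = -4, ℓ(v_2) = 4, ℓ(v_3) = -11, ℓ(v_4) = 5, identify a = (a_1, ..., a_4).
a = (4, 1, -4, -3)

Write a = (a_1, ..., a_4) in the standard basis. For each basis vector v_i, ℓ(v_i) = <v_i, a> is a linear equation in the a_j's. Collect the n equations into a matrix system V a = ℓ, where row i of V is v_i (expressed in the standard basis). Since V is invertible (lower-triangular with 1s on the diagonal, up to permutation), solve by back-substitution:
  V =
[[0, 0, 1, 0],
 [1, 0, 0, 0],
 [-1, 0, 1, 1],
 [1, 1, 0, 0]]
  V a = (-4, 4, -11, 5)
Solving gives a = (4, 1, -4, -3).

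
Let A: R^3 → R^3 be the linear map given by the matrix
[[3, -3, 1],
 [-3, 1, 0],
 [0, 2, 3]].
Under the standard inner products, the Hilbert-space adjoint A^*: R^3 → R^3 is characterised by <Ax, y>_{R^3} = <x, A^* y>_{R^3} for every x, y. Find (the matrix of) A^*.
A^* = A^T =
[[3, -3, 0],
 [-3, 1, 2],
 [1, 0, 3]]

For real matrices with standard dot products, the defining identity <Ax, y> = <x, A^* y> gives (Ax)^T y = x^T (A^*) y, i.e. x^T A^T y = x^T (A^*) y. Since this holds for all x, y, we must have A^* = A^T. Therefore
A^* =
[[3, -3, 0],
 [-3, 1, 2],
 [1, 0, 3]].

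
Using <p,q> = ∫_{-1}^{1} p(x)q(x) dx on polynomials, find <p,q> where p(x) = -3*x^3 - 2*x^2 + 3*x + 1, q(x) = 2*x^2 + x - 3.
<p,q> = -22/15

Expand the product: p(x)·q(x) = -6*x^5 - 7*x^4 + 13*x^3 + 11*x^2 - 8*x - 3.
∫_{-1}^{1} of each monomial x^k gives [2/(k+1) if k even, 0 if k odd]. Integrating term-by-term (or equivalently evaluating the antiderivative F(x) = -x^6 - 7*x^5/5 + 13*x^4/4 + 11*x^3/3 - 4*x^2 - 3*x at the endpoints):
  F(1) − F(−1) = -149/60 − (-61/60) = -22/15.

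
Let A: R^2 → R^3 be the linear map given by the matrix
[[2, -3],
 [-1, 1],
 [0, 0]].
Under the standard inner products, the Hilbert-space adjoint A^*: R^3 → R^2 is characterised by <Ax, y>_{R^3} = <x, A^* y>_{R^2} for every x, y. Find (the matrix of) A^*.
A^* = A^T =
[[2, -1, 0],
 [-3, 1, 0]]

For real matrices with standard dot products, the defining identity <Ax, y> = <x, A^* y> gives (Ax)^T y = x^T (A^*) y, i.e. x^T A^T y = x^T (A^*) y. Since this holds for all x, y, we must have A^* = A^T. Therefore
A^* =
[[2, -1, 0],
 [-3, 1, 0]].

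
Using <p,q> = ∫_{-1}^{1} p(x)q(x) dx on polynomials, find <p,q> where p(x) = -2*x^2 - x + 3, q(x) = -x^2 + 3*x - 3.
<p,q> = -86/5

Expand the product: p(x)·q(x) = 2*x^4 - 5*x^3 + 12*x - 9.
∫_{-1}^{1} of each monomial x^k gives [2/(k+1) if k even, 0 if k odd]. Integrating term-by-term (or equivalently evaluating the antiderivative F(x) = 2*x^5/5 - 5*x^4/4 + 6*x^2 - 9*x at the endpoints):
  F(1) − F(−1) = -77/20 − (267/20) = -86/5.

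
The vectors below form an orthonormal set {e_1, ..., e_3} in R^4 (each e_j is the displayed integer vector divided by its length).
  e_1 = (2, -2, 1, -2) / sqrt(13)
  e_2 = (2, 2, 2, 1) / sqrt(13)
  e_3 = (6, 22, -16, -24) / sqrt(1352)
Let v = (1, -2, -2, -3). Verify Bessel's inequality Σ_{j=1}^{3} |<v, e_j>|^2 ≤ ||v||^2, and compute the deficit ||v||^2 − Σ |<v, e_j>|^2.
Σ |<v, e_j>|^2 = 5795/338; ||v||^2 = 18; deficit = 289/338

Write each e_j = u_j / sqrt(<u_j, u_j>) where u_j is the displayed integer vector. Then <v, e_j> = <v, u_j> / sqrt(<u_j, u_j>), so |<v, e_j>|^2 = <v, u_j>^2 / <u_j, u_j>.
Coefficients: <v, e_1> = 10/sqrt(13), <v, e_2> = -9/sqrt(13), <v, e_3> = 66/sqrt(1352).
Square and sum: Σ |<v, e_j>|^2 = 5795/338.
Compute ||v||^2 = v·v = 18.
Deficit = 18 − 5795/338 = 289/338 ≥ 0, confirming Bessel's inequality. (The deficit equals ||v − Σ <v,e_j> e_j||^2, the squared distance from v to span{e_j}.)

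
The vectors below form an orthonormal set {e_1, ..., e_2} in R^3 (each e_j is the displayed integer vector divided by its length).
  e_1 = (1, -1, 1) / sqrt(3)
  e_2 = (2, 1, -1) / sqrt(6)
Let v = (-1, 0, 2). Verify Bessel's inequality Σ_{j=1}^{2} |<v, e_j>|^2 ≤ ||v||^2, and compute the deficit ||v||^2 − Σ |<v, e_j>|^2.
Σ |<v, e_j>|^2 = 3; ||v||^2 = 5; deficit = 2

Write each e_j = u_j / sqrt(<u_j, u_j>) where u_j is the displayed integer vector. Then <v, e_j> = <v, u_j> / sqrt(<u_j, u_j>), so |<v, e_j>|^2 = <v, u_j>^2 / <u_j, u_j>.
Coefficients: <v, e_1> = 1/sqrt(3), <v, e_2> = -4/sqrt(6).
Square and sum: Σ |<v, e_j>|^2 = 3.
Compute ||v||^2 = v·v = 5.
Deficit = 5 − 3 = 2 ≥ 0, confirming Bessel's inequality. (The deficit equals ||v − Σ <v,e_j> e_j||^2, the squared distance from v to span{e_j}.)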